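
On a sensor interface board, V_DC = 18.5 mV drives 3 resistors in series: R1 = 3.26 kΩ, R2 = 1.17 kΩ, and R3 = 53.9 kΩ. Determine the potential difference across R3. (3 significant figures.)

ΣR = 3.26 + 1.17 + 53.9 = 58.33 kΩ.
By the voltage-divider rule, V = 18.5 × 53.90/58.33 = 17.09 mV.

V ≈ 17.1 mV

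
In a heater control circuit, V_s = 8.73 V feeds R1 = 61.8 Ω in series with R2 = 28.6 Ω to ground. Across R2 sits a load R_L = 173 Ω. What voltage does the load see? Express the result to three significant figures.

R2 ‖ R_L = (28.6 × 173)/(28.6 + 173) = 24.54 Ω.
Voltage divider with the loaded lower leg: V_out = 8.73 × 24.54/(61.8 + 24.54) = 8.73 × 0.2842 = 2.481 V.
(Unloaded it would be 2.76 V; the load pulls it down.)

V_out ≈ 2.48 V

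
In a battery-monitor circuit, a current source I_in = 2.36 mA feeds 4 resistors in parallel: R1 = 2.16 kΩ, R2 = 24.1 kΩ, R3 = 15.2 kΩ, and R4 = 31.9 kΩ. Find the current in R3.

Total conductance ΣG = 1/2.16 + 1/24.1 + 1/15.2 + 1/31.9 = 0.6016 (units of 1/kΩ).
By the current-divider rule, I = I_in · G_k/ΣG = 2.36 × 0.1094 = 0.2581 mA.

I ≈ 0.258 mA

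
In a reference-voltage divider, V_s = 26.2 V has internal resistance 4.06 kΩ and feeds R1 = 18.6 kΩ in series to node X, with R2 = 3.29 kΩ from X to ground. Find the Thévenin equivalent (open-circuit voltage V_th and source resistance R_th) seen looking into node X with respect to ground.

R1' = 4.06 + 18.6 = 22.66 kΩ (source resistance + R1).
Open-circuit (no load on X): V_th = V_s · R2/(R1' + R2) = 26.2 × 3.29/(22.66 + 3.29) = 3.322 V.
With V_s suppressed (replaced by a short), R_th = R1' ‖ R2 = (22.66 × 3.29)/(22.66 + 3.29) = 2.873 kΩ.

V_th ≈ 3.32 V, R_th ≈ 2.87 kΩ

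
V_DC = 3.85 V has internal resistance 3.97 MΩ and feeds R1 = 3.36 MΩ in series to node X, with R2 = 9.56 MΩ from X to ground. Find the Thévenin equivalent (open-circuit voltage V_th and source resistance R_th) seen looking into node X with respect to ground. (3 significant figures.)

R1' = 3.97 + 3.36 = 7.330 MΩ (source resistance + R1).
Open-circuit (no load on X): V_th = V_DC · R2/(R1' + R2) = 3.85 × 9.56/(7.330 + 9.56) = 2.179 V.
Looking into X with the source shorted: R_th = R1'·R2/(R1'+R2) = 7.330 × 9.56/16.89 = 4.149 MΩ.

V_th ≈ 2.18 V, R_th ≈ 4.15 MΩ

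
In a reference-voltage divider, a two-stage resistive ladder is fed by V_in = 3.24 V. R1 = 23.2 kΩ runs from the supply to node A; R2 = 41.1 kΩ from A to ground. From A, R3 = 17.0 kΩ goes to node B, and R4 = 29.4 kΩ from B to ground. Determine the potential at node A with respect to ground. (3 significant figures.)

The second stage (R3 + R4 = 46.40 kΩ) loads node A in parallel with R2.
R2 ‖ (R3+R4) = 21.79 kΩ.
V_A = 3.24 × 21.79/(23.2 + 21.79) = 1.569 V.

V_A ≈ 1.57 V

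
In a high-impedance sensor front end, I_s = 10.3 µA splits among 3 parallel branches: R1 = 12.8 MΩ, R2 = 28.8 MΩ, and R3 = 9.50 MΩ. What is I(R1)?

I ≈ 3.69 µA

Total conductance ΣG = 1/12.8 + 1/28.8 + 1/9.50 = 0.2181 (units of 1/MΩ).
Current divider: I(R1) = I_s · G_k/ΣG = 10.3 × (0.07812/0.2181) = 10.3 × 0.3582 = 3.689 µA.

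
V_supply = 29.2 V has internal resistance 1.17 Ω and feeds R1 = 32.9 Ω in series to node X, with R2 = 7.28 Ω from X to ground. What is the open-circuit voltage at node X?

R1' = 1.17 + 32.9 = 34.07 Ω (source resistance + R1).
Open-circuit (no load on X): V_th = V_supply · R2/(R1' + R2) = 29.2 × 7.28/(34.07 + 7.28) = 5.141 V.

V_th ≈ 5.14 V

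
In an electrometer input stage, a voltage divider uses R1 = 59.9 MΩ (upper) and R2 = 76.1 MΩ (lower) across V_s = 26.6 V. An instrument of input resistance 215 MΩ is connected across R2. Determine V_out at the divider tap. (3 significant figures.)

V_out ≈ 12.9 V

R2 ‖ R_L = (76.1 × 215)/(76.1 + 215) = 56.21 MΩ.
Now apply the divider: V_out = 26.6 × 0.4841 = 12.88 V.
(Unloaded it would be 14.9 V; the load pulls it down.)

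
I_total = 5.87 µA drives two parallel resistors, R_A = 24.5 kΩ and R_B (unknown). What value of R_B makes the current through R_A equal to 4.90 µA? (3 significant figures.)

Two-branch current divider: I_A = I_total · R_B/(R_A + R_B).
4.90/5.87 = R_B/(R_A + R_B) → R_B = R_A · (0.8348)/(1 − 0.8348) = 24.5 × 5.052 = 123.8 kΩ.

R_B ≈ 124 kΩ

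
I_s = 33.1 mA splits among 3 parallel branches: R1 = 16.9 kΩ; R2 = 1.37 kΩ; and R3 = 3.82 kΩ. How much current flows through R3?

Conductances: ΣG = 1/16.9 + 1/1.37 + 1/3.82 = 1.051 (1/kΩ).
Current divider: I(R3) = I_s · G_k/ΣG = 33.1 × (0.2618/1.051) = 33.1 × 0.2491 = 8.245 mA.

I ≈ 8.25 mA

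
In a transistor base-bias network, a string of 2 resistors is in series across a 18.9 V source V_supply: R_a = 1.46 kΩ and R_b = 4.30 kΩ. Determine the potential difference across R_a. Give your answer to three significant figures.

ΣR = 1.46 + 4.30 = 5.760 kΩ.
V = V_supply · R/ΣR = 18.9 × 0.2535 = 4.791 V.

V ≈ 4.79 V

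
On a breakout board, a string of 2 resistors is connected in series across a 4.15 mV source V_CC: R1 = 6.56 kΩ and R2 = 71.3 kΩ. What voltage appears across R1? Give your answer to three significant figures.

Total series resistance ΣR = 6.56 + 71.3 = 77.86 kΩ.
V = V_CC · R/ΣR = 4.15 × 0.08425 = 0.3497 mV.

V ≈ 0.350 mV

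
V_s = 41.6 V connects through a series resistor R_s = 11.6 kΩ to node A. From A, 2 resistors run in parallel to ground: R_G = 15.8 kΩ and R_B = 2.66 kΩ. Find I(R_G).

I ≈ 0.432 mA

Equivalent of the parallel group: R_p = 2.277 kΩ.
V_A by voltage divider: V_A = 41.6 × 2.277/(11.6 + 2.277) = 6.825 V.
Branch current I = V_A/R_G = 6.825/15.8 = 0.4320 mA.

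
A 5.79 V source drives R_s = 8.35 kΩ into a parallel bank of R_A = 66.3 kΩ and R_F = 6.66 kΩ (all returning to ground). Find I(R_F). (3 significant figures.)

Equivalent of the parallel group: R_p = 6.052 kΩ.
V_A by voltage divider: V_A = 5.79 × 6.052/(8.35 + 6.052) = 2.433 V.
I(R_F) = V_A / R_F = 2.433/6.66 = 0.3653 mA.

I ≈ 0.365 mA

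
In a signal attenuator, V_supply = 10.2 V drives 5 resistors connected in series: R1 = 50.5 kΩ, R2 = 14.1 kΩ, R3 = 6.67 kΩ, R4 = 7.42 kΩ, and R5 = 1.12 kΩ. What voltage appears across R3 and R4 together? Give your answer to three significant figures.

Series total: ΣR = 50.5 + 14.1 + 6.67 + 7.42 + 1.12 = 79.81 kΩ.
R_{R3..R4} = 6.67 + 7.42 = 14.09 kΩ.
Voltage divider: V = V_supply · (14.09 / 79.81) = 10.2 × 0.1765 = 1.801 V.

V ≈ 1.80 V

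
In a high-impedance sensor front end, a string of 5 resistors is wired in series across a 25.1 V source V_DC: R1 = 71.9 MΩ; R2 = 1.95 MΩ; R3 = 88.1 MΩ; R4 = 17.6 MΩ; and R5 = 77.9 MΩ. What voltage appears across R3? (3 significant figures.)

Total series resistance ΣR = 71.9 + 1.95 + 88.1 + 17.6 + 77.9 = 257.4 MΩ.
Voltage divider: V = V_DC · (88.10 / 257.4) = 25.1 × 0.3422 = 8.589 V.

V ≈ 8.59 V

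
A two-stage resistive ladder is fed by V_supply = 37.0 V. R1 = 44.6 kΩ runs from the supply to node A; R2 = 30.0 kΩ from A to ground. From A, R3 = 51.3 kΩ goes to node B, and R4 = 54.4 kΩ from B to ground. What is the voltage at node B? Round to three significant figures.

V_B ≈ 6.55 V

Looking into the second stage from A: R3 + R4 = 105.7 kΩ appears in parallel with R2.
Effective lower resistance at A: R2 ‖ 105.7 = 23.37 kΩ.
First divider: V_A = V_supply · 23.37/(44.6 + 23.37) = 12.72 V.
Stage 2 is unloaded, so V_B = V_A · R4/(R3+R4) = 12.72 × 54.4/105.7 = 6.547 V.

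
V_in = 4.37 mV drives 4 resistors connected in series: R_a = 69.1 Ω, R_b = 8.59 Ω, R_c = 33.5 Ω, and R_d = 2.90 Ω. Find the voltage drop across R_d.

V ≈ 0.111 mV

Total series resistance ΣR = 69.1 + 8.59 + 33.5 + 2.90 = 114.1 Ω.
V = V_in · R/ΣR = 4.37 × 0.02542 = 0.1111 mV.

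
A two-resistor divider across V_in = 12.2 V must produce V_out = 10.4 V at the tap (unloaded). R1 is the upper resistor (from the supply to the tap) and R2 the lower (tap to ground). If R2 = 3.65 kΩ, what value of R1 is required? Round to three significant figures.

V_out/V_in = R2/(R1+R2) = 0.8525.
So R1 = R2 · (V_in/V_out − 1) = 3.65 × (12.2/10.4 − 1) = 3.65 × 0.1731 = 0.6317 kΩ.

R1 ≈ 0.632 kΩ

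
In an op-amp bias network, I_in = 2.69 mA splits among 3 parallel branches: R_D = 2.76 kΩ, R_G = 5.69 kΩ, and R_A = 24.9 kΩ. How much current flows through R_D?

Conductances: ΣG = 1/2.76 + 1/5.69 + 1/24.9 = 0.5782 (1/kΩ).
Current divider: I(R_D) = I_in · G_k/ΣG = 2.69 × (0.3623/0.5782) = 2.69 × 0.6266 = 1.686 mA.

I ≈ 1.69 mA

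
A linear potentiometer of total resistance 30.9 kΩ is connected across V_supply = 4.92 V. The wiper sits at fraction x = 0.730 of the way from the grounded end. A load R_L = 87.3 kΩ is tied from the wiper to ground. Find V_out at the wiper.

V_out ≈ 3.36 V

The pot divides into 8.343 kΩ above the wiper and 22.56 kΩ below.
R_L loads the lower segment: effective lower R = 17.93 kΩ.
Loaded-divider output: V_out = 4.92 × 0.6824 = 3.357 V.
(Unloaded: V_out = x·V_supply = 3.59 V.)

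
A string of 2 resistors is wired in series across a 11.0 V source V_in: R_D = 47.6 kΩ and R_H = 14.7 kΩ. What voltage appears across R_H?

V ≈ 2.60 V

Total series resistance ΣR = 47.6 + 14.7 = 62.30 kΩ.
Voltage divider: V = V_in · (14.70 / 62.30) = 11.0 × 0.2360 = 2.596 V.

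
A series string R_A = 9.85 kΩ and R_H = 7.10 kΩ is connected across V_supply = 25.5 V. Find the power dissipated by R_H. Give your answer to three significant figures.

P ≈ 16.1 mW

ΣR = 16.95 kΩ → I = 25.5/16.95 = 1.504 mA.
V(R_H) = I·R = 10.68 V; P = V·I = 10.68 × 1.504 = 16.07 mW.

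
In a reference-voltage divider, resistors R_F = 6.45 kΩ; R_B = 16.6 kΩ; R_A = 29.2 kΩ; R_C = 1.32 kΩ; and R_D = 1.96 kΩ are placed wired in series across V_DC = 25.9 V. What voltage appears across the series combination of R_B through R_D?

V ≈ 22.9 V

Total series resistance ΣR = 6.45 + 16.6 + 29.2 + 1.32 + 1.96 = 55.53 kΩ.
R_{R_B..R_D} = 16.6 + 29.2 + 1.32 + 1.96 = 49.08 kΩ.
V = V_DC · R/ΣR = 25.9 × 0.8838 = 22.89 V.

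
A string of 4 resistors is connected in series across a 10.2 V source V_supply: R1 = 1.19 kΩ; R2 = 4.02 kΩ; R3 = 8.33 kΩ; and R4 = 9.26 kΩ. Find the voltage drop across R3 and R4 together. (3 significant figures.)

V ≈ 7.87 V

ΣR = 1.19 + 4.02 + 8.33 + 9.26 = 22.80 kΩ.
R_{R3..R4} = 8.33 + 9.26 = 17.59 kΩ.
V = V_supply · R/ΣR = 10.2 × 0.7715 = 7.869 V.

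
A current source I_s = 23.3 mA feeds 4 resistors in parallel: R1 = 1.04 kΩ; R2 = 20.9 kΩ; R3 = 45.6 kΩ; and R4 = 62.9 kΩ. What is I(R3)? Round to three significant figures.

Conductances: ΣG = 1/1.04 + 1/20.9 + 1/45.6 + 1/62.9 = 1.047 (1/kΩ).
By the current-divider rule, I = I_s · G_k/ΣG = 23.3 × 0.02094 = 0.4879 mA.

I ≈ 0.488 mA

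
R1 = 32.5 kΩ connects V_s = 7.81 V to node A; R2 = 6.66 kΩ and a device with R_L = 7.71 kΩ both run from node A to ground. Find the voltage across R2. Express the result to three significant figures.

The load sits in parallel with R2, giving an effective lower resistance R2' = R2·R_L/(R2+R_L) = 3.573 kΩ.
Voltage divider with the loaded lower leg: V_out = 7.81 × 3.573/(32.5 + 3.573) = 7.81 × 0.09906 = 0.7736 V.
(Unloaded it would be 1.33 V; the load pulls it down.)

V_out ≈ 0.774 V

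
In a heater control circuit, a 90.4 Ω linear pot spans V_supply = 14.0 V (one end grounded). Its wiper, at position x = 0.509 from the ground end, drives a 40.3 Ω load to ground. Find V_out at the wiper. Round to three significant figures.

V_out ≈ 4.57 V

The pot divides into 44.39 Ω above the wiper and 46.01 Ω below.
(x·R_p) ‖ R_L = 21.48 Ω.
Loaded-divider output: V_out = 14.0 × 0.3262 = 4.566 V.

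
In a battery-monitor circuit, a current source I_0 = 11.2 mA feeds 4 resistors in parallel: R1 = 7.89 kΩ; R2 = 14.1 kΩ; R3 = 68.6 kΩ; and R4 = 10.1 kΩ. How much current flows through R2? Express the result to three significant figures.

Total conductance ΣG = 1/7.89 + 1/14.1 + 1/68.6 + 1/10.1 = 0.3113 (units of 1/kΩ).
By the current-divider rule, I = I_0 · G_k/ΣG = 11.2 × 0.2279 = 2.552 mA.

I ≈ 2.55 mA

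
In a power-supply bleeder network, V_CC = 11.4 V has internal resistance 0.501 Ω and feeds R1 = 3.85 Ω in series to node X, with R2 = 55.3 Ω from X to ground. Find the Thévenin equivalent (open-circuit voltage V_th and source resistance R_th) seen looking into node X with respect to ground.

V_th ≈ 10.6 V, R_th ≈ 4.03 Ω

R1' = 0.501 + 3.85 = 4.351 Ω (source resistance + R1).
Open-circuit (no load on X): V_th = V_CC · R2/(R1' + R2) = 11.4 × 55.3/(4.351 + 55.3) = 10.57 V.
Looking into X with the source shorted: R_th = R1'·R2/(R1'+R2) = 4.351 × 55.3/59.65 = 4.034 Ω.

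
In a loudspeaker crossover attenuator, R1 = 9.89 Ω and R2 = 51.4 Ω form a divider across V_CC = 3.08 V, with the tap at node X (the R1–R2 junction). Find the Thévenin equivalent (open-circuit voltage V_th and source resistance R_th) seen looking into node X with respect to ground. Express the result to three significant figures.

With X open, the divider is unloaded: V_th = 3.08 × 51.4/61.29 = 2.583 V.
With V_CC suppressed (replaced by a short), R_th = R1 ‖ R2 = (9.890 × 51.4)/(9.890 + 51.4) = 8.294 Ω.

V_th ≈ 2.58 V, R_th ≈ 8.29 Ω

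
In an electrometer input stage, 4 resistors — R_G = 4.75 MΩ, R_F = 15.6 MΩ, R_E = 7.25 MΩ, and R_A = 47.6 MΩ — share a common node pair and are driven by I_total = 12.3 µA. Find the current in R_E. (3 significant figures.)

I ≈ 3.91 µA

ΣG = 1/4.75 + 1/15.6 + 1/7.25 + 1/47.6 = 0.4336.
R_E takes the fraction G_k/ΣG = 0.1379/0.4336 = 0.3181, so I = 12.3 × 0.3181 = 3.913 µA.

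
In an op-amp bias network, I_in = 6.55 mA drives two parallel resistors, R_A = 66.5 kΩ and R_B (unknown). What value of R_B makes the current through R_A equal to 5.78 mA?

Two-branch current divider: I_A = I_in · R_B/(R_A + R_B).
5.78/6.55 = R_B/(R_A + R_B) → R_B = R_A · (0.8824)/(1 − 0.8824) = 66.5 × 7.506 = 499.2 kΩ.

R_B ≈ 499 kΩ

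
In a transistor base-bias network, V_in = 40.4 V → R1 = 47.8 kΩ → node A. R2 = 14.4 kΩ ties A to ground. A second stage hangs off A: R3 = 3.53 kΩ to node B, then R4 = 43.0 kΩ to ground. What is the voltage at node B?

The second stage (R3 + R4 = 46.53 kΩ) loads node A in parallel with R2.
R2 ‖ (R3+R4) = 11.00 kΩ.
First divider: V_A = V_in · 11.00/(47.8 + 11.00) = 7.556 V.
Then the unloaded second divider: V_B = V_A × R4/(R3+R4) = 7.556 × 0.9241 = 6.983 V.

V_B ≈ 6.98 V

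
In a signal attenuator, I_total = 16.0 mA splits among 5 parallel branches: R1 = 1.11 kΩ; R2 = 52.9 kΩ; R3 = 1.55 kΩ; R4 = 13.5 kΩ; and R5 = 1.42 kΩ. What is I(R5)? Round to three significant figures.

I ≈ 4.81 mA

Total conductance ΣG = 1/1.11 + 1/52.9 + 1/1.55 + 1/13.5 + 1/1.42 = 2.343 (units of 1/kΩ).
By the current-divider rule, I = I_total · G_k/ΣG = 16.0 × 0.3005 = 4.809 mA.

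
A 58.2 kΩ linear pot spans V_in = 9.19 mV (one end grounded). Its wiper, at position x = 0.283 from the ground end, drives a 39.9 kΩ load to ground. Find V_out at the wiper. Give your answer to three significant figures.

The pot divides into 41.73 kΩ above the wiper and 16.47 kΩ below.
(x·R_p) ‖ R_L = 11.66 kΩ.
Loaded-divider output: V_out = 9.19 × 0.2184 = 2.007 mV.

V_out ≈ 2.01 mV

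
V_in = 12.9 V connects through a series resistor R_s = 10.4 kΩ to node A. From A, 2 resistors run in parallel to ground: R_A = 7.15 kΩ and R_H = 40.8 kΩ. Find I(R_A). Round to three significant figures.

Parallel bank: R_p = 1/(1/7.15 + 1/40.8) = 6.084 kΩ.
Node voltage V_A = V_in · R_p/(R_s + R_p) = 12.9 × 0.3691 = 4.761 V.
Branch current I = V_A/R_A = 4.761/7.15 = 0.6659 mA.

I ≈ 0.666 mA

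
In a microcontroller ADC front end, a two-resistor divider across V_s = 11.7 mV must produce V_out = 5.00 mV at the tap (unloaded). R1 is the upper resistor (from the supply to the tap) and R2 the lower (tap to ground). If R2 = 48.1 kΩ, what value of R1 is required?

Required fraction k = V_out/V_s = 0.4274.
So R1 = R2 · (V_s/V_out − 1) = 48.1 × (11.7/5.00 − 1) = 48.1 × 1.340 = 64.45 kΩ.

R1 ≈ 64.5 kΩ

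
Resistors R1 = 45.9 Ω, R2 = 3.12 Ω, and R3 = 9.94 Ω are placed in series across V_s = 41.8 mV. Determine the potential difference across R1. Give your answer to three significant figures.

V ≈ 32.5 mV

ΣR = 45.9 + 3.12 + 9.94 = 58.96 Ω.
By the voltage-divider rule, V = 41.8 × 45.90/58.96 = 32.54 mV.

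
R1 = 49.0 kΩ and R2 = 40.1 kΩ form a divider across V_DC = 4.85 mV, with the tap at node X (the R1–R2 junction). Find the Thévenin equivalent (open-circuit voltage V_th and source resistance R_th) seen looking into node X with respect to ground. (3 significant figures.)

V_th ≈ 2.18 mV, R_th ≈ 22.1 kΩ

V_th is the unloaded tap voltage: V_DC · R2/(R1+R2) = 4.85 × 0.4501 = 2.183 mV.
Zeroing V_DC shorts the top of R1 to ground, so R_th = R1 ‖ R2 = 22.05 kΩ.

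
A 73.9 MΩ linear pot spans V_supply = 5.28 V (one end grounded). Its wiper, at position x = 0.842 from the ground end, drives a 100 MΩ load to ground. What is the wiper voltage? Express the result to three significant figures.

V_out ≈ 4.05 V

Lower segment x·R_p = 62.22 MΩ; upper segment (1−x)·R_p = 11.68 MΩ.
Lower segment in parallel with the load: 62.22 ‖ 100 = 38.36 MΩ.
Loaded-divider output: V_out = 5.28 × 0.7666 = 4.048 V.
(Unloaded: V_out = x·V_supply = 4.45 V.)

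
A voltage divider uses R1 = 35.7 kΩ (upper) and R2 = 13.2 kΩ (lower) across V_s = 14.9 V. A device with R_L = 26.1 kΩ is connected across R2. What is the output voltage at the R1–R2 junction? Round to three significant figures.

First combine the lower leg with the load: R2 ‖ R_L = 8.766 kΩ.
Then V_out = V_s · R2'/(R1 + R2') = 14.9 × 8.766/44.47 = 2.937 V.

V_out ≈ 2.94 V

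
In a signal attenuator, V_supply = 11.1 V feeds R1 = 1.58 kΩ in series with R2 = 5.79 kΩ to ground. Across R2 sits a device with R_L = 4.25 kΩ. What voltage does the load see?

V_out ≈ 6.75 V

R2 ‖ R_L = (5.79 × 4.25)/(5.79 + 4.25) = 2.451 kΩ.
Then V_out = V_supply · R2'/(R1 + R2') = 11.1 × 2.451/4.031 = 6.749 V.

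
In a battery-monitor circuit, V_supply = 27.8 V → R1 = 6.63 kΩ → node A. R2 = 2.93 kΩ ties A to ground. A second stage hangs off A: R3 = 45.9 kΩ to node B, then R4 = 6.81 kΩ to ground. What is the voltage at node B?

Node A sees R2 in parallel with the series input of stage 2, R3 + R4 = 52.71 kΩ.
Effective lower resistance at A: R2 ‖ 52.71 = 2.776 kΩ.
So V_A = 27.8 × 0.2951 = 8.204 V.
V_B = V_A × 0.1292 = 1.060 V.

V_B ≈ 1.06 V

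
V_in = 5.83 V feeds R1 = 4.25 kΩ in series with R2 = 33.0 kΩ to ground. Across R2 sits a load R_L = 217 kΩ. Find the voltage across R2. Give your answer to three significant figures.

First combine the lower leg with the load: R2 ‖ R_L = 28.64 kΩ.
Now apply the divider: V_out = 5.83 × 0.8708 = 5.077 V.

V_out ≈ 5.08 V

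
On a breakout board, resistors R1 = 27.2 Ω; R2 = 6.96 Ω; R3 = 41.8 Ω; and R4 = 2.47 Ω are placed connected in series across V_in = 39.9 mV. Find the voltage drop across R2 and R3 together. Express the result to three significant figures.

ΣR = 27.2 + 6.96 + 41.8 + 2.47 = 78.43 Ω.
R_{R2..R3} = 6.96 + 41.8 = 48.76 Ω.
Voltage divider: V = V_in · (48.76 / 78.43) = 39.9 × 0.6217 = 24.81 mV.

V ≈ 24.8 mV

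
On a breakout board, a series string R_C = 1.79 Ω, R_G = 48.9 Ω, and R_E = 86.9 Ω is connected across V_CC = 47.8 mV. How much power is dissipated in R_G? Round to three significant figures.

ΣR = 137.6 Ω → I = 47.8/137.6 = 0.3474 mA.
P(R_G) = I²·R_G = (0.3474)² × 48.9 = 5.902 µW.

P ≈ 5.90 µW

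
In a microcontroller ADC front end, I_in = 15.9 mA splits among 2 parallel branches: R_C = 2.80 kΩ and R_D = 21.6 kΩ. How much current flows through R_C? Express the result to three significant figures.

With just two branches, the current splits inversely with resistance.
So I = 15.9 × 21.6/24.40 = 14.08 mA.

I ≈ 14.1 mA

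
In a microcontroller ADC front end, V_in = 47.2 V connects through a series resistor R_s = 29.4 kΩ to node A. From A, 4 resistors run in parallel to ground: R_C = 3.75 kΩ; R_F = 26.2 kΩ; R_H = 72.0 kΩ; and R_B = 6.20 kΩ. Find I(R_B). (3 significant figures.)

I ≈ 0.504 mA

Combine the parallel branches: R_p = (1/3.75 + 1/26.2 + 1/72.0 + 1/6.20)⁻¹ = 2.083 kΩ.
V_A by voltage divider: V_A = 47.2 × 2.083/(29.4 + 2.083) = 3.123 V.
I(R_B) = V_A / R_B = 3.123/6.20 = 0.5038 mA.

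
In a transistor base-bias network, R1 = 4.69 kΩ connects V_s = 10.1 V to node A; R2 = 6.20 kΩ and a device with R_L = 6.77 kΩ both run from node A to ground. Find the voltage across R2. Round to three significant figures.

V_out ≈ 4.12 V

First combine the lower leg with the load: R2 ‖ R_L = 3.236 kΩ.
Now apply the divider: V_out = 10.1 × 0.4083 = 4.124 V.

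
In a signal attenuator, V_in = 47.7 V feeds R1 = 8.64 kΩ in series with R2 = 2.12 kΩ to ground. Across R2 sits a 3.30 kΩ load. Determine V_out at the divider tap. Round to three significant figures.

V_out ≈ 6.20 V

R2 ‖ R_L = (2.12 × 3.30)/(2.12 + 3.30) = 1.291 kΩ.
Voltage divider with the loaded lower leg: V_out = 47.7 × 1.291/(8.64 + 1.291) = 47.7 × 0.1300 = 6.200 V.
(Unloaded it would be 9.40 V; the load pulls it down.)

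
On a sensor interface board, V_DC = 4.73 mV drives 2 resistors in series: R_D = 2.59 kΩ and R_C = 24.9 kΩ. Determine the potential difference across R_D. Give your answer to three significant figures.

Total series resistance ΣR = 2.59 + 24.9 = 27.49 kΩ.
V = V_DC · R/ΣR = 4.73 × 0.09422 = 0.4456 mV.

V ≈ 0.446 mV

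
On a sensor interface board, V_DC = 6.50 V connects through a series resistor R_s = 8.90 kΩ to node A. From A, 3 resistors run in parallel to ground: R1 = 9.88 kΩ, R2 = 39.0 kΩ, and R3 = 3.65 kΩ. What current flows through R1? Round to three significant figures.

Combine the parallel branches: R_p = (1/9.88 + 1/39.0 + 1/3.65)⁻¹ = 2.495 kΩ.
Node voltage V_A = V_DC · R_p/(R_s + R_p) = 6.50 × 0.2189 = 1.423 V.
Branch current I = V_A/R1 = 1.423/9.88 = 0.1440 mA.
(Equivalently: I_total = 0.5704 mA, then current-divider fraction G_k/ΣG = 0.2525.)

I ≈ 0.144 mA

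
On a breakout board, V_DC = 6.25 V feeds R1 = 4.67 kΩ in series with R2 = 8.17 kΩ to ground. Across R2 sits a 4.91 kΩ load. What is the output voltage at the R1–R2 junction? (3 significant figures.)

R2 ‖ R_L = (8.17 × 4.91)/(8.17 + 4.91) = 3.067 kΩ.
Voltage divider with the loaded lower leg: V_out = 6.25 × 3.067/(4.67 + 3.067) = 6.25 × 0.3964 = 2.477 V.

V_out ≈ 2.48 V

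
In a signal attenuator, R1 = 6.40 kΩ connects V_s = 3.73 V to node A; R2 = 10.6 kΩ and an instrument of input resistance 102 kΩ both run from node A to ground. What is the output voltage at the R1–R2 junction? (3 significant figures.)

V_out ≈ 2.24 V

R2 ‖ R_L = (10.6 × 102)/(10.6 + 102) = 9.602 kΩ.
Then V_out = V_s · R2'/(R1 + R2') = 3.73 × 9.602/16.00 = 2.238 V.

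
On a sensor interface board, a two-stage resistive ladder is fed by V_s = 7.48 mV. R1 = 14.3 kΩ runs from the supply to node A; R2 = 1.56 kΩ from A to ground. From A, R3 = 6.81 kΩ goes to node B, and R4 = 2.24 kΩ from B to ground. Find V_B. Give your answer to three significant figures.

The second stage (R3 + R4 = 9.050 kΩ) loads node A in parallel with R2.
Effective lower resistance at A: R2 ‖ 9.050 = 1.331 kΩ.
First divider: V_A = V_s · 1.331/(14.3 + 1.331) = 0.6368 mV.
V_B = V_A × 0.2475 = 0.1576 mV.

V_B ≈ 0.158 mV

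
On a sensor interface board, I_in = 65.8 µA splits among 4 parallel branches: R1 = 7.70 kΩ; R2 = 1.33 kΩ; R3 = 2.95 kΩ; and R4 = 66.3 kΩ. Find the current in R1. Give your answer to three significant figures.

I ≈ 6.91 µA

Total conductance ΣG = 1/7.70 + 1/1.33 + 1/2.95 + 1/66.3 = 1.236 (units of 1/kΩ).
By the current-divider rule, I = I_in · G_k/ΣG = 65.8 × 0.1051 = 6.915 µA.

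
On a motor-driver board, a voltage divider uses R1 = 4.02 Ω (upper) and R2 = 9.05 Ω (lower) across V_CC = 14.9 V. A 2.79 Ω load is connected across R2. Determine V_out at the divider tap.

R2 ‖ R_L = (9.05 × 2.79)/(9.05 + 2.79) = 2.133 Ω.
Voltage divider with the loaded lower leg: V_out = 14.9 × 2.133/(4.02 + 2.133) = 14.9 × 0.3466 = 5.165 V.
(Unloaded it would be 10.3 V; the load pulls it down.)

V_out ≈ 5.16 V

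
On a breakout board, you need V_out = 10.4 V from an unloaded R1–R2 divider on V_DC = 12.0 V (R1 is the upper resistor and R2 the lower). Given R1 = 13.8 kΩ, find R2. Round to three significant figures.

R2 ≈ 89.7 kΩ

V_out/V_DC = R2/(R1+R2) = 0.8667.
Rearranging, R2 = R1·k/(1−k) = 13.8 × 6.500 = 89.70 kΩ.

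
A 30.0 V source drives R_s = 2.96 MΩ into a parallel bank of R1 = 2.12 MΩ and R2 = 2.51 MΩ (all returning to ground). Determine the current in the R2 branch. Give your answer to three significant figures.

I ≈ 3.34 µA

Equivalent of the parallel group: R_p = 1.149 MΩ.
Node voltage V_A = V_DC · R_p/(R_s + R_p) = 30.0 × 0.2797 = 8.390 V.
Branch current I = V_A/R2 = 8.390/2.51 = 3.343 µA.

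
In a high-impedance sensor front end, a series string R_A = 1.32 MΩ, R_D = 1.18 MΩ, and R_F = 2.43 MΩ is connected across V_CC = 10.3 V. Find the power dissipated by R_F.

P ≈ 10.6 µW

Series current I = V_CC/ΣR = 10.3/4.930 = 2.089 µA.
P = I²R = 4.365 × 2.43 = 10.61 µW.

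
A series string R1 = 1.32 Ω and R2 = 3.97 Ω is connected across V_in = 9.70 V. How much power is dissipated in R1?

P ≈ 4.44 W

ΣR = 5.290 Ω → I = 9.70/5.290 = 1.834 A.
P(R1) = I²·R1 = (1.834)² × 1.32 = 4.438 W.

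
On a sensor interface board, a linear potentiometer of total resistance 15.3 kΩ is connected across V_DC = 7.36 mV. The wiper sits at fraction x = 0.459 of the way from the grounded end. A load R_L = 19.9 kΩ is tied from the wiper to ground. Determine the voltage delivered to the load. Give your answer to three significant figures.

V_out ≈ 2.84 mV

The pot divides into 8.277 kΩ above the wiper and 7.023 kΩ below.
R_L loads the lower segment: effective lower R = 5.191 kΩ.
Then V_out = V_DC · 5.191/(8.277 + 5.191) = 2.837 mV.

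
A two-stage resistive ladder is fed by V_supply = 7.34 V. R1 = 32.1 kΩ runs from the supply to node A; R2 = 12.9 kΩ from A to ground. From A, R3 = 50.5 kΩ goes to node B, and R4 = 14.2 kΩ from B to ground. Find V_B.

Node A sees R2 in parallel with the series input of stage 2, R3 + R4 = 64.70 kΩ.
Effective lower resistance at A: R2 ‖ 64.70 = 10.76 kΩ.
First divider: V_A = V_supply · 10.76/(32.1 + 10.76) = 1.842 V.
Then the unloaded second divider: V_B = V_A × R4/(R3+R4) = 1.842 × 0.2195 = 0.4043 V.

V_B ≈ 0.404 V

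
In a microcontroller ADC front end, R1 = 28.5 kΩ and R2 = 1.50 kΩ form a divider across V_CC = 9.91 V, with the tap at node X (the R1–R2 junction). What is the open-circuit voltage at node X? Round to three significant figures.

V_th ≈ 0.495 V

With X open, the divider is unloaded: V_th = 9.91 × 1.50/30.00 = 0.4955 V.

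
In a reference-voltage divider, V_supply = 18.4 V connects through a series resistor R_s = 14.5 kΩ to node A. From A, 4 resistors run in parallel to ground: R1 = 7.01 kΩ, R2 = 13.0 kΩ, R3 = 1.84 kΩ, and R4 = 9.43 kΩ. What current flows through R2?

I ≈ 0.104 mA

Parallel bank: R_p = 1/(1/7.01 + 1/13.0 + 1/1.84 + 1/9.43) = 1.151 kΩ.
Node voltage V_A = V_supply · R_p/(R_s + R_p) = 18.4 × 0.07352 = 1.353 V.
I(R2) = V_A / R2 = 1.353/13.0 = 0.1041 mA.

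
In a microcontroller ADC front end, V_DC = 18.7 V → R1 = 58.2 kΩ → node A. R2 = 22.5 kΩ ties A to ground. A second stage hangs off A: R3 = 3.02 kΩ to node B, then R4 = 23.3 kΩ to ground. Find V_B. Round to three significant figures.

V_B ≈ 2.86 V

Looking into the second stage from A: R3 + R4 = 26.32 kΩ appears in parallel with R2.
Effective lower resistance at A: R2 ‖ 26.32 = 12.13 kΩ.
V_A = 18.7 × 12.13/(58.2 + 12.13) = 3.225 V.
V_B = V_A × 0.8853 = 2.855 V.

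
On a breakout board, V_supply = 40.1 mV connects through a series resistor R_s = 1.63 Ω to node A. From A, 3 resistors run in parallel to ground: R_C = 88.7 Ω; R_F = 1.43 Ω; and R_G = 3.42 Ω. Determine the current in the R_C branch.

I ≈ 0.172 mA

Parallel bank: R_p = 1/(1/88.7 + 1/1.43 + 1/3.42) = 0.9970 Ω.
V_A by voltage divider: V_A = 40.1 × 0.9970/(1.63 + 0.9970) = 15.22 mV.
Branch current I = V_A/R_C = 15.22/88.7 = 0.1716 mA.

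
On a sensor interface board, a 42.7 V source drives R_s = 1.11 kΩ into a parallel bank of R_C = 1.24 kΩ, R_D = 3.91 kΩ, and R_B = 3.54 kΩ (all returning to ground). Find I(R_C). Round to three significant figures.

I ≈ 13.8 mA

Parallel bank: R_p = 1/(1/1.24 + 1/3.91 + 1/3.54) = 0.7437 kΩ.
Node voltage V_A = V_in · R_p/(R_s + R_p) = 42.7 × 0.4012 = 17.13 V.
Branch current I = V_A/R_C = 17.13/1.24 = 13.82 mA.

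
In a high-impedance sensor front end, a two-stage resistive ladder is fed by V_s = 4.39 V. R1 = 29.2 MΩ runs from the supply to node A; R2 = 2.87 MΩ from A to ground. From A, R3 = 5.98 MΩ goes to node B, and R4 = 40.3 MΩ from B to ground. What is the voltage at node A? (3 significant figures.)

Node A sees R2 in parallel with the series input of stage 2, R3 + R4 = 46.28 MΩ.
R2 ‖ (R3+R4) = 2.702 MΩ.
V_A = 4.39 × 2.702/(29.2 + 2.702) = 0.3719 V.

V_A ≈ 0.372 V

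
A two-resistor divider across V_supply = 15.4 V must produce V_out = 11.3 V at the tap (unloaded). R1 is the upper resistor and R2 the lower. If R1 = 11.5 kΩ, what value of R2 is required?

Required fraction k = V_out/V_supply = 0.7338.
R2 = R1 · 0.7338/(1 − 0.7338) = 31.70 kΩ.

R2 ≈ 31.7 kΩ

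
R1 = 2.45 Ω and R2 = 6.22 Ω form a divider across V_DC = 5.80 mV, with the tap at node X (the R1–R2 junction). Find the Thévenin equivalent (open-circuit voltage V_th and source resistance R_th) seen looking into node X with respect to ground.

With X open, the divider is unloaded: V_th = 5.80 × 6.22/8.670 = 4.161 mV.
Zeroing V_DC shorts the top of R1 to ground, so R_th = R1 ‖ R2 = 1.758 Ω.

V_th ≈ 4.16 mV, R_th ≈ 1.76 Ω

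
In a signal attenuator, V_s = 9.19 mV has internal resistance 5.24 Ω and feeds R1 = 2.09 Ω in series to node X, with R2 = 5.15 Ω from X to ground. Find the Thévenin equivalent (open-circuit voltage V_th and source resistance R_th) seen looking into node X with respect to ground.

V_th ≈ 3.79 mV, R_th ≈ 3.02 Ω

R1' = 5.24 + 2.09 = 7.330 Ω (source resistance + R1).
With X open, the divider is unloaded: V_th = 9.19 × 5.15/12.48 = 3.792 mV.
With V_s suppressed (replaced by a short), R_th = R1' ‖ R2 = (7.330 × 5.15)/(7.330 + 5.15) = 3.025 Ω.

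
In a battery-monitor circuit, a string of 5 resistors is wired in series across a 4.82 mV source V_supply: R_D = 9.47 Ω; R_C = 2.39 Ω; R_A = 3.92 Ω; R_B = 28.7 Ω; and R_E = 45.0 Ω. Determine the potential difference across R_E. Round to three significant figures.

V ≈ 2.42 mV

Series total: ΣR = 9.47 + 2.39 + 3.92 + 28.7 + 45.0 = 89.48 Ω.
Voltage divider: V = V_supply · (45.00 / 89.48) = 4.82 × 0.5029 = 2.424 mV.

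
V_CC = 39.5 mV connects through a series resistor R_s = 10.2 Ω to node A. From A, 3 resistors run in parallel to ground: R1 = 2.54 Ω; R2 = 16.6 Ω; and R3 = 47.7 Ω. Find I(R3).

Combine the parallel branches: R_p = (1/2.54 + 1/16.6 + 1/47.7)⁻¹ = 2.106 Ω.
V_A by voltage divider: V_A = 39.5 × 2.106/(10.2 + 2.106) = 6.759 mV.
I(R3) = V_A / R3 = 6.759/47.7 = 0.1417 mA.

I ≈ 0.142 mA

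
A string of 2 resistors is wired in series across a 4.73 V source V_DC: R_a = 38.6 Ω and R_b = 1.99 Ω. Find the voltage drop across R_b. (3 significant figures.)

Series total: ΣR = 38.6 + 1.99 = 40.59 Ω.
V = V_DC · R/ΣR = 4.73 × 0.04903 = 0.2319 V.

V ≈ 0.232 V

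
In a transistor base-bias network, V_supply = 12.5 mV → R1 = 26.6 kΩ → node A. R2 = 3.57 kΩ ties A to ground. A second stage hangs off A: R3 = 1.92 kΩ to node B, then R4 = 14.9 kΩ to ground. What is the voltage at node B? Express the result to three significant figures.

V_B ≈ 1.10 mV

Looking into the second stage from A: R3 + R4 = 16.82 kΩ appears in parallel with R2.
Effective lower resistance at A: R2 ‖ 16.82 = 2.945 kΩ.
V_A = 12.5 × 2.945/(26.6 + 2.945) = 1.246 mV.
Stage 2 is unloaded, so V_B = V_A · R4/(R3+R4) = 1.246 × 14.9/16.82 = 1.104 mV.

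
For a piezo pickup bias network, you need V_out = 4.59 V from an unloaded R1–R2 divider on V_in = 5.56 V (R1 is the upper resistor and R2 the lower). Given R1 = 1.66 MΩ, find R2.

Required fraction k = V_out/V_in = 0.8255.
R2 = R1 · 0.8255/(1 − 0.8255) = 7.855 MΩ.

R2 ≈ 7.86 MΩ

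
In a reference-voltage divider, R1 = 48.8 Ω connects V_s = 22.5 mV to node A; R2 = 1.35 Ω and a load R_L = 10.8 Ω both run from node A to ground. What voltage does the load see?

V_out ≈ 0.540 mV

The load sits in parallel with R2, giving an effective lower resistance R2' = R2·R_L/(R2+R_L) = 1.200 Ω.
Now apply the divider: V_out = 22.5 × 0.02400 = 0.5400 mV.
(Unloaded it would be 0.606 mV; the load pulls it down.)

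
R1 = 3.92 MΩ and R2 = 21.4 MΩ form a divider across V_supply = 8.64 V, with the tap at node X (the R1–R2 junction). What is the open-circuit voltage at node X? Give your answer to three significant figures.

V_th ≈ 7.30 V

V_th is the unloaded tap voltage: V_supply · R2/(R1+R2) = 8.64 × 0.8452 = 7.302 V.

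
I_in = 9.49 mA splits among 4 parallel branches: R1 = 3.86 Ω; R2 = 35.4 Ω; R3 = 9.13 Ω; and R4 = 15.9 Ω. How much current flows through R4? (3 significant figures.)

ΣG = 1/3.86 + 1/35.4 + 1/9.13 + 1/15.9 = 0.4597.
By the current-divider rule, I = I_in · G_k/ΣG = 9.49 × 0.1368 = 1.298 mA.

I ≈ 1.30 mA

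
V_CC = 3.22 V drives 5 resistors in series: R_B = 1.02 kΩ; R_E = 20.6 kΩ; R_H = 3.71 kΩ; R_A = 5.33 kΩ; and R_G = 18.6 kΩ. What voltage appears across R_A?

V ≈ 0.348 V

Series total: ΣR = 1.02 + 20.6 + 3.71 + 5.33 + 18.6 = 49.26 kΩ.
Voltage divider: V = V_CC · (5.330 / 49.26) = 3.22 × 0.1082 = 0.3484 V.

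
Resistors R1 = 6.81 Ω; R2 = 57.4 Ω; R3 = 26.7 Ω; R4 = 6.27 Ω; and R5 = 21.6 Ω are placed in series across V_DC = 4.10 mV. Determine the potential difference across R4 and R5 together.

Series total: ΣR = 6.81 + 57.4 + 26.7 + 6.27 + 21.6 = 118.8 Ω.
R_{R4..R5} = 6.27 + 21.6 = 27.87 Ω.
By the voltage-divider rule, V = 4.10 × 27.87/118.8 = 0.9620 mV.

V ≈ 0.962 mV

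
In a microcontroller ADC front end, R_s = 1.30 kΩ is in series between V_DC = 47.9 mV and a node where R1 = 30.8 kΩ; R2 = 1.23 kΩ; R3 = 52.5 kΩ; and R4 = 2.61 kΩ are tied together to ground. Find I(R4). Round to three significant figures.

Parallel bank: R_p = 1/(1/30.8 + 1/1.23 + 1/52.5 + 1/2.61) = 0.8015 kΩ.
V_A by voltage divider: V_A = 47.9 × 0.8015/(1.30 + 0.8015) = 18.27 mV.
Branch current I = V_A/R4 = 18.27/2.61 = 7.000 µA.
(Check via current divider: I_total = 22.79 µA; share G_k/ΣG = 0.3071 → same result.)

I ≈ 7.00 µA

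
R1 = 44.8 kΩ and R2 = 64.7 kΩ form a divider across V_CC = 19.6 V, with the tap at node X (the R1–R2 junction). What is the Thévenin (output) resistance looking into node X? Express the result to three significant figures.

R_th ≈ 26.5 kΩ

Zeroing V_CC shorts the top of R1 to ground, so R_th = R1 ‖ R2 = 26.47 kΩ.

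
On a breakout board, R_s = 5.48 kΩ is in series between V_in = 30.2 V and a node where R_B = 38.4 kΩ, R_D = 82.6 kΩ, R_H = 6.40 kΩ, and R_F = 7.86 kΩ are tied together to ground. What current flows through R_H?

Equivalent of the parallel group: R_p = 3.109 kΩ.
V_A by voltage divider: V_A = 30.2 × 3.109/(5.48 + 3.109) = 10.93 V.
Branch current I = V_A/R_H = 10.93/6.40 = 1.708 mA.

I ≈ 1.71 mA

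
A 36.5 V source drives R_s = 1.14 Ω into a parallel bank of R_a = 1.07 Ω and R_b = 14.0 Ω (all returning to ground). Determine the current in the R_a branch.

Parallel bank: R_p = 1/(1/1.07 + 1/14.0) = 0.9940 Ω.
V_A = 36.5 × 0.9940/2.134 = 17.00 V.
Branch current I = V_A/R_a = 17.00/1.07 = 15.89 A.

I ≈ 15.9 A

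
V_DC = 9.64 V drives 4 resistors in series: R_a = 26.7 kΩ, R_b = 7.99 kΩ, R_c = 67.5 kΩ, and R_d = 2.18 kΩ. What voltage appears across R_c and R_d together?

Series total: ΣR = 26.7 + 7.99 + 67.5 + 2.18 = 104.4 kΩ.
R_{R_c..R_d} = 67.5 + 2.18 = 69.68 kΩ.
V = V_DC · R/ΣR = 9.64 × 0.6676 = 6.436 V.

V ≈ 6.44 V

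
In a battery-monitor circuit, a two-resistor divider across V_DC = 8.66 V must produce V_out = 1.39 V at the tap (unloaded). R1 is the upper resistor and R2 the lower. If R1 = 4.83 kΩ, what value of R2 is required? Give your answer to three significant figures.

R2 ≈ 0.923 kΩ

Required fraction k = V_out/V_DC = 0.1605.
R2 = R1 · 0.1605/(1 − 0.1605) = 0.9235 kΩ.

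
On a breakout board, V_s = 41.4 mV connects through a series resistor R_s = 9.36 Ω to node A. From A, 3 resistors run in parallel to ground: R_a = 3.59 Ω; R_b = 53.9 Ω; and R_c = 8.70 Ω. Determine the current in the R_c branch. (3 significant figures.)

Equivalent of the parallel group: R_p = 2.427 Ω.
V_A = 41.4 × 2.427/11.79 = 8.524 mV.
Branch current I = V_A/R_c = 8.524/8.70 = 0.9798 mA.

I ≈ 0.980 mA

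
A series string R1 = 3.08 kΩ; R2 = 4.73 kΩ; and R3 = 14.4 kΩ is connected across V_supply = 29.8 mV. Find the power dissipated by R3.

P ≈ 25.9 nW

ΣR = 22.21 kΩ → I = 29.8/22.21 = 1.342 µA.
P(R3) = I²·R3 = (1.342)² × 14.4 = 25.92 nW.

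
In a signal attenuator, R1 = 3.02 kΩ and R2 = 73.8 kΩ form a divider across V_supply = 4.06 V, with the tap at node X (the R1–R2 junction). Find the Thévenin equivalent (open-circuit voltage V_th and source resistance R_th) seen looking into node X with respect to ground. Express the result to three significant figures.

Open-circuit (no load on X): V_th = V_supply · R2/(R1 + R2) = 4.06 × 73.8/(3.020 + 73.8) = 3.900 V.
With V_supply suppressed (replaced by a short), R_th = R1 ‖ R2 = (3.020 × 73.8)/(3.020 + 73.8) = 2.901 kΩ.

V_th ≈ 3.90 V, R_th ≈ 2.90 kΩ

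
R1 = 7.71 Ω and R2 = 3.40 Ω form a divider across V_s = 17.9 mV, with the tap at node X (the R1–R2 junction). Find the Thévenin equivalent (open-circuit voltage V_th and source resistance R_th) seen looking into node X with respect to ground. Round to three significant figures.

V_th is the unloaded tap voltage: V_s · R2/(R1+R2) = 17.9 × 0.3060 = 5.478 mV.
Looking into X with the source shorted: R_th = R1·R2/(R1+R2) = 7.710 × 3.40/11.11 = 2.359 Ω.

V_th ≈ 5.48 mV, R_th ≈ 2.36 Ω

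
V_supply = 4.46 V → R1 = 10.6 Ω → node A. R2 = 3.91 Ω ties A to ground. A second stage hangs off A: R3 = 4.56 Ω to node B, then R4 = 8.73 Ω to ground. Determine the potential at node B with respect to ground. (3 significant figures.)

Looking into the second stage from A: R3 + R4 = 13.29 Ω appears in parallel with R2.
R2 ‖ (R3+R4) = 3.021 Ω.
So V_A = 4.46 × 0.2218 = 0.9892 V.
V_B = V_A × 0.6569 = 0.6498 V.

V_B ≈ 0.650 V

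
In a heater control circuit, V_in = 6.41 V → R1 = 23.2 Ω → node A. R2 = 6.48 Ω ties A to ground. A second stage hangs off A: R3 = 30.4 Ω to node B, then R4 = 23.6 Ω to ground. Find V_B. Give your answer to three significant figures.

V_B ≈ 0.559 V

The second stage (R3 + R4 = 54.00 Ω) loads node A in parallel with R2.
Effective lower resistance at A: R2 ‖ 54.00 = 5.786 Ω.
V_A = 6.41 × 5.786/(23.2 + 5.786) = 1.279 V.
Stage 2 is unloaded, so V_B = V_A · R4/(R3+R4) = 1.279 × 23.6/54.00 = 0.5592 V.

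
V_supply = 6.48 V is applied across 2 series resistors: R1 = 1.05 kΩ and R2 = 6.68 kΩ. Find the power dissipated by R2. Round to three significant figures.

P ≈ 4.69 mW

Series current I = V_supply/ΣR = 6.48/7.730 = 0.8383 mA.
V(R2) = I·R = 5.600 V; P = V·I = 5.600 × 0.8383 = 4.694 mW.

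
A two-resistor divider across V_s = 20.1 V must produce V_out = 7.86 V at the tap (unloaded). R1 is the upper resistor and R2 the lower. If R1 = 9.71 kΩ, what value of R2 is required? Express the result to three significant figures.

The divider ratio is R2/(R1+R2) = 7.86/20.1 = 0.3910.
Rearranging, R2 = R1·k/(1−k) = 9.71 × 0.6422 = 6.235 kΩ.

R2 ≈ 6.24 kΩ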